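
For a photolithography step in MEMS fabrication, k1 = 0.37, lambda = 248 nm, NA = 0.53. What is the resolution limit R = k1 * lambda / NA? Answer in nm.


Step 1: Identify values: k1 = 0.37, lambda = 248 nm, NA = 0.53
Step 2: R = k1 * lambda / NA
R = 0.37 * 248 / 0.53
R = 173.1 nm


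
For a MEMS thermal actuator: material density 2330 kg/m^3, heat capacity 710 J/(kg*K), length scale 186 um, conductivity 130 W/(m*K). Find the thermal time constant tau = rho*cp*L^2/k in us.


Step 1: Convert L to m: L = 186e-6 m
Step 2: L^2 = (186e-6)^2 = 3.4596e-08 m^2
Step 3: tau = 2330 * 710 * 3.4596e-08 / 130 = 4.4024741e-04 s
Step 4: Convert to microseconds (multiply by 1e6).
tau = 440.247 us


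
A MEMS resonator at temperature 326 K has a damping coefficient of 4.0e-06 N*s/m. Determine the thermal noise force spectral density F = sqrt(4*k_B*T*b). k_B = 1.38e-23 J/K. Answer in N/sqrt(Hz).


Step 1: Compute 4 * k_B * T * b
= 4 * 1.38e-23 * 326 * 4.0e-06
= 7.1981e-26 N^2/Hz
Step 2: F_noise = sqrt(7.1981e-26)
F_noise = 2.68e-13 N/sqrt(Hz)


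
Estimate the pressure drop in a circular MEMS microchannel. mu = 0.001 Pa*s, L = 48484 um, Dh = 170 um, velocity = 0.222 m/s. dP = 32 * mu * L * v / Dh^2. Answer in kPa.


Step 1: Convert to SI: L = 48484e-6 m, Dh = 170e-6 m
Step 2: dP = 32 * 0.001 * 48484e-6 * 0.222 / (170e-6)^2
Step 3: dP = 11918.00 Pa
Step 4: Convert to kPa: dP = 11.92 kPa


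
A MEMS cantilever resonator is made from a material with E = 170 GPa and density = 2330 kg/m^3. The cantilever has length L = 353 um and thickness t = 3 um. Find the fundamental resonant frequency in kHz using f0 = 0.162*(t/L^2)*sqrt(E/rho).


Step 1: Convert units to SI.
t_SI = 3e-6 m, L_SI = 353e-6 m
Step 2: Calculate sqrt(E/rho).
sqrt(170e9 / 2330) = 8541.74 m/s
Step 3: Compute f0.
f0 = 0.162 * 3e-6 / (353e-6)^2 * 8541.74 = 33314.5 Hz = 33.31 kHz


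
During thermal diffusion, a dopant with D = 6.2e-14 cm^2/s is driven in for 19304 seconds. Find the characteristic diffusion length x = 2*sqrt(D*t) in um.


Step 1: Compute D*t = 6.2e-14 * 19304 = 1.196848e-09 cm^2
Step 2: sqrt(D*t) = 3.4595e-05 cm
Step 3: x = 2 * 3.4595e-05 cm = 6.919e-05 cm
Step 4: Convert to um (1 cm = 1e4 um): x = 0.692 um


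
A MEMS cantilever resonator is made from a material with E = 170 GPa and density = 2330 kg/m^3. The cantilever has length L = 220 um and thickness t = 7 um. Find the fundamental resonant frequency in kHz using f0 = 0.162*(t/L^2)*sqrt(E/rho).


Step 1: Convert units to SI.
t_SI = 7e-6 m, L_SI = 220e-6 m
Step 2: Calculate sqrt(E/rho).
sqrt(170e9 / 2330) = 8541.74 m/s
Step 3: Compute f0.
f0 = 0.162 * 7e-6 / (220e-6)^2 * 8541.74 = 200130.9 Hz = 200.13 kHz


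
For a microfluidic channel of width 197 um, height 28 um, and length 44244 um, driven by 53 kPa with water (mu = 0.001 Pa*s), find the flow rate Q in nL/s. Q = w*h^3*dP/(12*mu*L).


Step 1: Convert all dimensions to SI (meters).
w = 197e-6 m, h = 28e-6 m, L = 44244e-6 m, dP = 53e3 Pa
Step 2: Q = w * h^3 * dP / (12 * mu * L)
Q = 197e-6 * (28e-6)^3 * 53e3 / (12 * 0.001 * 44244e-6) = 4.3169852e-10 m^3/s
Step 3: Convert Q from m^3/s to nL/s (1 m^3 = 1e12 nL, so multiply by 1e12).
Q = 431.699 nL/s


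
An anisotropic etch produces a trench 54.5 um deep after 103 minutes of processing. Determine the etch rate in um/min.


Step 1: Etch rate = depth / time
Step 2: rate = 54.5 / 103
rate = 0.529 um/min


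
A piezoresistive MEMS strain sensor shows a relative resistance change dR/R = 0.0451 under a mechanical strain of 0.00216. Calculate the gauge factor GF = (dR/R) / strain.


Step 1: Identify values.
dR/R = 0.0451, strain = 0.00216
Step 2: GF = (dR/R) / strain = 0.0451 / 0.00216
GF = 20.9


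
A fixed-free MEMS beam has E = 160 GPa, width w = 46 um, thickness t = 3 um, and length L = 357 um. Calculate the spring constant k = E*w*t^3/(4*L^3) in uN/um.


Step 1: Convert E to consistent units (1 GPa = 1000 uN/um^2).
E = 160 GPa = 160000 uN/um^2
Step 2: Compute t^3 = 3^3 = 27
Step 3: Compute L^3 = 357^3 = 45499293
Step 4: k = 160000 * 46 * 27 / (4 * 45499293)
k = 1.0919 uN/um


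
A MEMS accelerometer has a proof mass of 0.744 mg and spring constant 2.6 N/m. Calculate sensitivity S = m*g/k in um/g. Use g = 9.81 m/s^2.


Step 1: Convert mass: m = 0.744 mg = 7.44e-07 kg
Step 2: S = m * g / k = 7.44e-07 * 9.81 / 2.6
Step 3: S = 2.81e-06 m/g
Step 4: Convert to um/g: S = 2.807 um/g


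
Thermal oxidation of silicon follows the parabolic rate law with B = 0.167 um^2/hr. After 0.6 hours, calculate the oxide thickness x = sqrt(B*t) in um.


Step 1: Compute B*t = 0.167 * 0.6 = 0.1002
Step 2: x = sqrt(0.1002)
x = 0.317 um


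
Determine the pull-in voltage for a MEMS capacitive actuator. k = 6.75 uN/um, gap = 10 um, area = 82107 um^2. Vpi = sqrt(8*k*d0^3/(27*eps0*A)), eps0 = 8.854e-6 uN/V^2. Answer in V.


Step 1: Compute numerator: 8 * k * d0^3 = 8 * 6.75 * 10^3 = 54000.0
Step 2: Compute denominator: 27 * eps0 * A = 27 * 8.854e-6 * 82107 = 19.628335
Step 3: Vpi = sqrt(54000.0 / 19.628335)
Vpi = 52.45 V


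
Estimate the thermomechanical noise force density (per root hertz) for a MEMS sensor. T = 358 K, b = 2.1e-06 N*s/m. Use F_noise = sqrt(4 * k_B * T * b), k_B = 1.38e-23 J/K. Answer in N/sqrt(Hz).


Step 1: Compute 4 * k_B * T * b
= 4 * 1.38e-23 * 358 * 2.1e-06
= 4.1499e-26 N^2/Hz
Step 2: F_noise = sqrt(4.1499e-26)
F_noise = 2.04e-13 N/sqrt(Hz)


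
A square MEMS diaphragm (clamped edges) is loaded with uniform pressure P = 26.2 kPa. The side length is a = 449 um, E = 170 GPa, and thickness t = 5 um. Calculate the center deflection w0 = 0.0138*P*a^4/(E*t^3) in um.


Step 1: Convert pressure to compatible units (E is in GPa, so P in GPa).
P = 26.2 kPa = 26.2e-6 GPa
Step 2: Compute numerator: 0.0138 * P * a^4.
a^4 = 449^4 = 40642963201
numerator = 0.0138 * 26.2e-6 * 40642963201 = 1.46949e+04
Step 3: Compute denominator: E * t^3 = 170 * 5^3 = 21250
Step 4: w0 = numerator / denominator = 1.46949e+04 / 21250 = 0.6915 um


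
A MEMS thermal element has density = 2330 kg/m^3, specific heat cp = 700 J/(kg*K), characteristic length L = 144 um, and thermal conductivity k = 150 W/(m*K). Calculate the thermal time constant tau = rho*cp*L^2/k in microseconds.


Step 1: Convert L to m: L = 144e-6 m
Step 2: L^2 = (144e-6)^2 = 2.0736e-08 m^2
Step 3: tau = 2330 * 700 * 2.0736e-08 / 150 = 2.2546944e-04 s
Step 4: Convert to microseconds (multiply by 1e6).
tau = 225.469 us


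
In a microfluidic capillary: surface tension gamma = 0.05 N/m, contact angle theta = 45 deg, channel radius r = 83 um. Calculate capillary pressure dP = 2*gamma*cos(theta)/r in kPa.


Step 1: cos(45 deg) = 0.7071
Step 2: Convert r to m: r = 83e-6 m
Step 3: dP = 2 * 0.05 * 0.7071 / 83e-6 = 851.9 Pa
Step 4: Convert Pa to kPa (divide by 1000).
dP = 0.85 kPa


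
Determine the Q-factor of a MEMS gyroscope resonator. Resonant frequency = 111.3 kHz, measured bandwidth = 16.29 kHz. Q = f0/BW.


Step 1: Q = f0 / bandwidth
Step 2: Q = 111.3 / 16.29
Q = 6.8


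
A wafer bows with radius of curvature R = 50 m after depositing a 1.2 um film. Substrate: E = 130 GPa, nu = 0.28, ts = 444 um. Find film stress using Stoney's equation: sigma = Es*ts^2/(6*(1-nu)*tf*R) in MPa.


Step 1: Compute numerator: Es * ts^2 = 130 * 444^2 = 25627680 (GPa*um^2)
Step 2: Compute denominator (R in um): 6*(1-nu)*tf*R = 6*0.72*1.2*50e6 = 259200000.0 (um^2)
Step 3: sigma (GPa) = 25627680 / 259200000.0 = 9.8872e-02 GPa
Step 4: Convert to MPa (x1000): sigma = 98.9 MPa


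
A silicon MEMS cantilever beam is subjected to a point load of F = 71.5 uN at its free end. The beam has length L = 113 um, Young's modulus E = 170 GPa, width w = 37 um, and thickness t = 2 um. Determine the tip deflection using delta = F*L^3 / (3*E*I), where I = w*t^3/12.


Step 1: Calculate the second moment of area.
I = w * t^3 / 12 = 37 * 2^3 / 12 = 24.6667 um^4
Step 2: Convert E to consistent units (1 GPa = 1000 uN/um^2).
E = 170 GPa = 170000 uN/um^2
Step 3: Calculate tip deflection.
delta = F * L^3 / (3 * E * I)
delta = 71.5 * 113^3 / (3 * 170000 * 24.6667)
delta = 8.2009 um


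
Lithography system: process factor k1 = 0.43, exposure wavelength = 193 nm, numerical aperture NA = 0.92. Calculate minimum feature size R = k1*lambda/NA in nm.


Step 1: Identify values: k1 = 0.43, lambda = 193 nm, NA = 0.92
Step 2: R = k1 * lambda / NA
R = 0.43 * 193 / 0.92
R = 90.2 nm


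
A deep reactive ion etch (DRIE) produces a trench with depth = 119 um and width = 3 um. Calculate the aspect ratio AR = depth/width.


Step 1: AR = depth / width
Step 2: AR = 119 / 3
AR = 39.7


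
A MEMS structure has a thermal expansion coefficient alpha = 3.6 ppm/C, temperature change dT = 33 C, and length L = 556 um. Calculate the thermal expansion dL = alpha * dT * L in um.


Step 1: Convert CTE: alpha = 3.6 ppm/C = 3.6e-6 /C
Step 2: dL = 3.6e-6 * 33 * 556
dL = 0.0661 um


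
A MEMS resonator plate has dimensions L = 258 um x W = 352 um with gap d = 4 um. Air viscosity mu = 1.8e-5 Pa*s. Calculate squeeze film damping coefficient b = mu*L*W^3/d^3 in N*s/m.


Step 1: Convert to SI.
L = 258e-6 m, W = 352e-6 m, d = 4e-6 m
Step 2: W^3 = (352e-6)^3 = 4.36e-11 m^3
Step 3: d^3 = (4e-6)^3 = 6.40e-17 m^3
Step 4: b = 1.8e-5 * 258e-6 * 4.36e-11 / 6.40e-17
b = 3.16e-03 N*s/m


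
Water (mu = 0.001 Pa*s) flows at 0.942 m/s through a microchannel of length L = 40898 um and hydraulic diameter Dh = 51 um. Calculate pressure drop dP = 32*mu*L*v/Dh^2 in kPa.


Step 1: Convert to SI: L = 40898e-6 m, Dh = 51e-6 m
Step 2: dP = 32 * 0.001 * 40898e-6 * 0.942 / (51e-6)^2
Step 3: dP = 473982.82 Pa
Step 4: Convert to kPa: dP = 473.98 kPa


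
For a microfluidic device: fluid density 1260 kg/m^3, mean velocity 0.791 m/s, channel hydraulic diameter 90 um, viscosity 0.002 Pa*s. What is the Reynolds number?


Step 1: Convert Dh to meters: Dh = 90e-6 m
Step 2: Re = rho * v * Dh / mu
Re = 1260 * 0.791 * 90e-6 / 0.002
Re = 44.85


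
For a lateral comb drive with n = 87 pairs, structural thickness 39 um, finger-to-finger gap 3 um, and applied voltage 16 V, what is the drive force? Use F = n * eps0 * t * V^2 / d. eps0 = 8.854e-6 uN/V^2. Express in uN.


Step 1: Parameters: n=87, eps0=8.854e-6 uN/V^2, t=39 um, V=16 V, d=3 um
Step 2: V^2 = 256
Step 3: F = 87 * 8.854e-6 * 39 * 256 / 3
F = 2.564 uN


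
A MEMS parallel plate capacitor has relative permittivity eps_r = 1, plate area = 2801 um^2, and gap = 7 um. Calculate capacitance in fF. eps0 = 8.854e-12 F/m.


Step 1: Convert area to m^2: A = 2801e-12 m^2
Step 2: Convert gap to m: d = 7e-6 m
Step 3: C = eps0 * eps_r * A / d
C = 8.854e-12 * 1 * 2801e-12 / 7e-6
Step 4: Convert to fF (multiply by 1e15).
C = 3.54 fF


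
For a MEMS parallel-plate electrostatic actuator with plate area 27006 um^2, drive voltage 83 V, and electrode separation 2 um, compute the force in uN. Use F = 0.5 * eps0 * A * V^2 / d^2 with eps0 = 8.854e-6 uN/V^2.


Step 1: Identify parameters.
eps0 = 8.854e-6 uN/V^2, A = 27006 um^2, V = 83 V, d = 2 um
Step 2: Compute V^2 = 83^2 = 6889
Step 3: Compute d^2 = 2^2 = 4
Step 4: F = 0.5 * 8.854e-6 * 27006 * 6889 / 4
F = 205.905 uN


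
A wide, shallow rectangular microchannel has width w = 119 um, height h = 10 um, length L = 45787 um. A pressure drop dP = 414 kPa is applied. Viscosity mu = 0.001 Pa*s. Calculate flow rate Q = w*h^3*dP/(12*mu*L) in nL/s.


Step 1: Convert all dimensions to SI (meters).
w = 119e-6 m, h = 10e-6 m, L = 45787e-6 m, dP = 414e3 Pa
Step 2: Q = w * h^3 * dP / (12 * mu * L)
Q = 119e-6 * (10e-6)^3 * 414e3 / (12 * 0.001 * 45787e-6) = 8.966519e-11 m^3/s
Step 3: Convert Q from m^3/s to nL/s (1 m^3 = 1e12 nL, so multiply by 1e12).
Q = 89.665 nL/s


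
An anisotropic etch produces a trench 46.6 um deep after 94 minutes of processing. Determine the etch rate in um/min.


Step 1: Etch rate = depth / time
Step 2: rate = 46.6 / 94
rate = 0.496 um/min


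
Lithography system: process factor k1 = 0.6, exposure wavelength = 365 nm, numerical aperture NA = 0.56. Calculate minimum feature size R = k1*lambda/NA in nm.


Step 1: Identify values: k1 = 0.6, lambda = 365 nm, NA = 0.56
Step 2: R = k1 * lambda / NA
R = 0.6 * 365 / 0.56
R = 391.1 nm


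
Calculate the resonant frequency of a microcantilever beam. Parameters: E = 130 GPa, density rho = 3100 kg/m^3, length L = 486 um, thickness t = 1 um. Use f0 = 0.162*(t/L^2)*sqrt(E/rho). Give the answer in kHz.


Step 1: Convert units to SI.
t_SI = 1e-6 m, L_SI = 486e-6 m
Step 2: Calculate sqrt(E/rho).
sqrt(130e9 / 3100) = 6475.76 m/s
Step 3: Compute f0.
f0 = 0.162 * 1e-6 / (486e-6)^2 * 6475.76 = 4441.5 Hz = 4.44 kHz


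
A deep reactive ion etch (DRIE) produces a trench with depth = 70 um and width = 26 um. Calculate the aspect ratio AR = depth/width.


Step 1: AR = depth / width
Step 2: AR = 70 / 26
AR = 2.7


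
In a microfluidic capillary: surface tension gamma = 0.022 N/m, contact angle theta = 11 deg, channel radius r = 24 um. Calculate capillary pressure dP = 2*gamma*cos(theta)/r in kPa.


Step 1: cos(11 deg) = 0.9816
Step 2: Convert r to m: r = 24e-6 m
Step 3: dP = 2 * 0.022 * 0.9816 / 24e-6 = 1799.6 Pa
Step 4: Convert Pa to kPa (divide by 1000).
dP = 1.8 kPa


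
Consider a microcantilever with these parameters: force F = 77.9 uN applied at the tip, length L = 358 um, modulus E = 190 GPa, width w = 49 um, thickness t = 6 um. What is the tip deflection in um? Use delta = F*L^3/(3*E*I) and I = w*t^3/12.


Step 1: Calculate the second moment of area.
I = w * t^3 / 12 = 49 * 6^3 / 12 = 882.0 um^4
Step 2: Convert E to consistent units (1 GPa = 1000 uN/um^2).
E = 190 GPa = 190000 uN/um^2
Step 3: Calculate tip deflection.
delta = F * L^3 / (3 * E * I)
delta = 77.9 * 358^3 / (3 * 190000 * 882.0)
delta = 7.1096 um


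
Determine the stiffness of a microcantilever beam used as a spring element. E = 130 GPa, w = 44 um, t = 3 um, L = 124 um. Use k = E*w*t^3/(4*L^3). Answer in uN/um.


Step 1: Convert E to consistent units (1 GPa = 1000 uN/um^2).
E = 130 GPa = 130000 uN/um^2
Step 2: Compute t^3 = 3^3 = 27
Step 3: Compute L^3 = 124^3 = 1906624
Step 4: k = 130000 * 44 * 27 / (4 * 1906624)
k = 20.2505 uN/um


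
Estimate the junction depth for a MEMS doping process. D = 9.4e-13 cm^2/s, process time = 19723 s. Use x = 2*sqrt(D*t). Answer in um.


Step 1: Compute D*t = 9.4e-13 * 19723 = 1.853962e-08 cm^2
Step 2: sqrt(D*t) = 1.3616e-04 cm
Step 3: x = 2 * 1.3616e-04 cm = 2.7232e-04 cm
Step 4: Convert to um (1 cm = 1e4 um): x = 2.723 um


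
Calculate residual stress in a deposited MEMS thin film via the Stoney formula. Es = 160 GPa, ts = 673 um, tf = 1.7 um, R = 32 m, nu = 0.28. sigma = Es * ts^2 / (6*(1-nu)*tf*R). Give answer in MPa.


Step 1: Compute numerator: Es * ts^2 = 160 * 673^2 = 72468640 (GPa*um^2)
Step 2: Compute denominator (R in um): 6*(1-nu)*tf*R = 6*0.72*1.7*32e6 = 235008000.0 (um^2)
Step 3: sigma (GPa) = 72468640 / 235008000.0 = 3.08367e-01 GPa
Step 4: Convert to MPa (x1000): sigma = 308.4 MPa


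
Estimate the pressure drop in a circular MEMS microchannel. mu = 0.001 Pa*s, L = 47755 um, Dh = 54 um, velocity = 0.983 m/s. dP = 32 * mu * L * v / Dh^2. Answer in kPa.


Step 1: Convert to SI: L = 47755e-6 m, Dh = 54e-6 m
Step 2: dP = 32 * 0.001 * 47755e-6 * 0.983 / (54e-6)^2
Step 3: dP = 515151.33 Pa
Step 4: Convert to kPa: dP = 515.15 kPa


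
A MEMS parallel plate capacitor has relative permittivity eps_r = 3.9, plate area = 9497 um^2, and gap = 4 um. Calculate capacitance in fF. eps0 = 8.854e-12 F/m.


Step 1: Convert area to m^2: A = 9497e-12 m^2
Step 2: Convert gap to m: d = 4e-6 m
Step 3: C = eps0 * eps_r * A / d
C = 8.854e-12 * 3.9 * 9497e-12 / 4e-6
Step 4: Convert to fF (multiply by 1e15).
C = 81.98 fF


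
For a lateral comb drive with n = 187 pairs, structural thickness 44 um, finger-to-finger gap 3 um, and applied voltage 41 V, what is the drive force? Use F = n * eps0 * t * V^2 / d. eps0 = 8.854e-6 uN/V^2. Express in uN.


Step 1: Parameters: n=187, eps0=8.854e-6 uN/V^2, t=44 um, V=41 V, d=3 um
Step 2: V^2 = 1681
Step 3: F = 187 * 8.854e-6 * 44 * 1681 / 3
F = 40.821 uN


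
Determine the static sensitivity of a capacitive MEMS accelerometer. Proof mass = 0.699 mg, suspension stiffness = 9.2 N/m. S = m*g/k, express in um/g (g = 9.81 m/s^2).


Step 1: Convert mass: m = 0.699 mg = 6.99e-07 kg
Step 2: S = m * g / k = 6.99e-07 * 9.81 / 9.2
Step 3: S = 7.45e-07 m/g
Step 4: Convert to um/g: S = 0.745 um/g


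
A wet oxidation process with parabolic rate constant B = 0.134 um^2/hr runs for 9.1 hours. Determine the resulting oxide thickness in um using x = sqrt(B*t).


Step 1: Compute B*t = 0.134 * 9.1 = 1.2194
Step 2: x = sqrt(1.2194)
x = 1.104 um


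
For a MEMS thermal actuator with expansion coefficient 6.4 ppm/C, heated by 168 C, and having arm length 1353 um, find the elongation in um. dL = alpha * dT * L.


Step 1: Convert CTE: alpha = 6.4 ppm/C = 6.4e-6 /C
Step 2: dL = 6.4e-6 * 168 * 1353
dL = 1.4547 um


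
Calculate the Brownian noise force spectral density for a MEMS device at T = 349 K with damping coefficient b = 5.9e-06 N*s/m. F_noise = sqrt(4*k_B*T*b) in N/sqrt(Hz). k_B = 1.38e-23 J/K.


Step 1: Compute 4 * k_B * T * b
= 4 * 1.38e-23 * 349 * 5.9e-06
= 1.1366e-25 N^2/Hz
Step 2: F_noise = sqrt(1.1366e-25)
F_noise = 3.37e-13 N/sqrt(Hz)


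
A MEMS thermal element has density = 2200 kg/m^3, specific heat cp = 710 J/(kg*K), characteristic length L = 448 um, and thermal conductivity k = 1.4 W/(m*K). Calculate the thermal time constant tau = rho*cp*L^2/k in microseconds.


Step 1: Convert L to m: L = 448e-6 m
Step 2: L^2 = (448e-6)^2 = 2.00704e-07 m^2
Step 3: tau = 2200 * 710 * 2.00704e-07 / 1.4 = 2.2392832e-01 s
Step 4: Convert to microseconds (multiply by 1e6).
tau = 223928.32 us


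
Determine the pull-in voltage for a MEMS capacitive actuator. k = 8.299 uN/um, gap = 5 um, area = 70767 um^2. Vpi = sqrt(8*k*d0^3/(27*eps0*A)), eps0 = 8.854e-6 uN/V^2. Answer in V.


Step 1: Compute numerator: 8 * k * d0^3 = 8 * 8.299 * 5^3 = 8299.0
Step 2: Compute denominator: 27 * eps0 * A = 27 * 8.854e-6 * 70767 = 16.917417
Step 3: Vpi = sqrt(8299.0 / 16.917417)
Vpi = 22.15 V


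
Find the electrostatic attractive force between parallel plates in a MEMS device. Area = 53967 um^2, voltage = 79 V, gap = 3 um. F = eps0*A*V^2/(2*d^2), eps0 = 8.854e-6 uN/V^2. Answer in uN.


Step 1: Identify parameters.
eps0 = 8.854e-6 uN/V^2, A = 53967 um^2, V = 79 V, d = 3 um
Step 2: Compute V^2 = 79^2 = 6241
Step 3: Compute d^2 = 3^2 = 9
Step 4: F = 0.5 * 8.854e-6 * 53967 * 6241 / 9
F = 165.672 uN


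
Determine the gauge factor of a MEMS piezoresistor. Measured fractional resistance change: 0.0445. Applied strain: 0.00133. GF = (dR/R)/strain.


Step 1: Identify values.
dR/R = 0.0445, strain = 0.00133
Step 2: GF = (dR/R) / strain = 0.0445 / 0.00133
GF = 33.5


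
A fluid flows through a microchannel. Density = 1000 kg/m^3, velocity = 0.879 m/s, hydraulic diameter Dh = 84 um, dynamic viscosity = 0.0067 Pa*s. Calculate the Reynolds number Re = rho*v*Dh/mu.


Step 1: Convert Dh to meters: Dh = 84e-6 m
Step 2: Re = rho * v * Dh / mu
Re = 1000 * 0.879 * 84e-6 / 0.0067
Re = 11.02


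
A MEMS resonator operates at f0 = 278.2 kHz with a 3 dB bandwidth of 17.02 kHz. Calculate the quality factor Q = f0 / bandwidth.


Step 1: Q = f0 / bandwidth
Step 2: Q = 278.2 / 17.02
Q = 16.3


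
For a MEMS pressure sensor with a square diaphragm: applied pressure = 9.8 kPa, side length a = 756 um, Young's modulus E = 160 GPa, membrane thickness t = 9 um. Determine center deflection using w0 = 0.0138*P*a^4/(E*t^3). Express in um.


Step 1: Convert pressure to compatible units (E is in GPa, so P in GPa).
P = 9.8 kPa = 9.8e-6 GPa
Step 2: Compute numerator: 0.0138 * P * a^4.
a^4 = 756^4 = 326653399296
numerator = 0.0138 * 9.8e-6 * 326653399296 = 4.41766e+04
Step 3: Compute denominator: E * t^3 = 160 * 9^3 = 116640
Step 4: w0 = numerator / denominator = 4.41766e+04 / 116640 = 0.3787 um


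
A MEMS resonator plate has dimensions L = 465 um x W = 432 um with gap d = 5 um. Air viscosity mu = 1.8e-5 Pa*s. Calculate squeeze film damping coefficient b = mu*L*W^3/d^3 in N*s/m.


Step 1: Convert to SI.
L = 465e-6 m, W = 432e-6 m, d = 5e-6 m
Step 2: W^3 = (432e-6)^3 = 8.06e-11 m^3
Step 3: d^3 = (5e-6)^3 = 1.25e-16 m^3
Step 4: b = 1.8e-5 * 465e-6 * 8.06e-11 / 1.25e-16
b = 5.40e-03 N*s/m


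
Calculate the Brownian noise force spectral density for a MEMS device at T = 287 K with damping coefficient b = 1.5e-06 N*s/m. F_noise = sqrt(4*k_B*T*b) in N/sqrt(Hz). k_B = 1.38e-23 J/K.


Step 1: Compute 4 * k_B * T * b
= 4 * 1.38e-23 * 287 * 1.5e-06
= 2.3764e-26 N^2/Hz
Step 2: F_noise = sqrt(2.3764e-26)
F_noise = 1.54e-13 N/sqrt(Hz)


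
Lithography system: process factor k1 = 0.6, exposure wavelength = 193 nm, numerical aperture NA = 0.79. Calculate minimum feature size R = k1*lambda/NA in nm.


Step 1: Identify values: k1 = 0.6, lambda = 193 nm, NA = 0.79
Step 2: R = k1 * lambda / NA
R = 0.6 * 193 / 0.79
R = 146.6 nm


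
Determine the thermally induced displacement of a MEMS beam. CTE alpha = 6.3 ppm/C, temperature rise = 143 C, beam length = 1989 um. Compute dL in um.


Step 1: Convert CTE: alpha = 6.3 ppm/C = 6.3e-6 /C
Step 2: dL = 6.3e-6 * 143 * 1989
dL = 1.7919 um


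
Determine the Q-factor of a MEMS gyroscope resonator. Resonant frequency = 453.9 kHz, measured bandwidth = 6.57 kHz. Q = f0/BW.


Step 1: Q = f0 / bandwidth
Step 2: Q = 453.9 / 6.57
Q = 69.1


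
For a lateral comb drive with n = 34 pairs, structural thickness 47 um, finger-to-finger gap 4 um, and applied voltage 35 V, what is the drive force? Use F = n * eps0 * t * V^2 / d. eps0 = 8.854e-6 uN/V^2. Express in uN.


Step 1: Parameters: n=34, eps0=8.854e-6 uN/V^2, t=47 um, V=35 V, d=4 um
Step 2: V^2 = 1225
Step 3: F = 34 * 8.854e-6 * 47 * 1225 / 4
F = 4.333 uN


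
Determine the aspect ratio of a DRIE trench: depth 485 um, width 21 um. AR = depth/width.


Step 1: AR = depth / width
Step 2: AR = 485 / 21
AR = 23.1


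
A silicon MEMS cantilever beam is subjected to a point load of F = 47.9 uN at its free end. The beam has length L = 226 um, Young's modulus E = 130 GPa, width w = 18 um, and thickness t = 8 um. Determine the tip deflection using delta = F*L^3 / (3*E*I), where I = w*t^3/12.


Step 1: Calculate the second moment of area.
I = w * t^3 / 12 = 18 * 8^3 / 12 = 768.0 um^4
Step 2: Convert E to consistent units (1 GPa = 1000 uN/um^2).
E = 130 GPa = 130000 uN/um^2
Step 3: Calculate tip deflection.
delta = F * L^3 / (3 * E * I)
delta = 47.9 * 226^3 / (3 * 130000 * 768.0)
delta = 1.846 um


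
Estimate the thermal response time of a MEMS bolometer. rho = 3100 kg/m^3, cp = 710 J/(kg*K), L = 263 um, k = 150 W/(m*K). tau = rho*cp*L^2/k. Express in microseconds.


Step 1: Convert L to m: L = 263e-6 m
Step 2: L^2 = (263e-6)^2 = 6.9169e-08 m^2
Step 3: tau = 3100 * 710 * 6.9169e-08 / 150 = 1.0149398e-03 s
Step 4: Convert to microseconds (multiply by 1e6).
tau = 1014.94 us


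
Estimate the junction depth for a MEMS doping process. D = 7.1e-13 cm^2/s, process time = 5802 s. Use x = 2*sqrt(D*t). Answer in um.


Step 1: Compute D*t = 7.1e-13 * 5802 = 4.11942e-09 cm^2
Step 2: sqrt(D*t) = 6.41827e-05 cm
Step 3: x = 2 * 6.41827e-05 cm = 1.283654e-04 cm
Step 4: Convert to um (1 cm = 1e4 um): x = 1.284 um


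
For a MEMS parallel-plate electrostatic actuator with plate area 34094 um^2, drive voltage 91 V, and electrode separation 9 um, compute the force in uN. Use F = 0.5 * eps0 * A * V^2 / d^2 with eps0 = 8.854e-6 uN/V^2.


Step 1: Identify parameters.
eps0 = 8.854e-6 uN/V^2, A = 34094 um^2, V = 91 V, d = 9 um
Step 2: Compute V^2 = 91^2 = 8281
Step 3: Compute d^2 = 9^2 = 81
Step 4: F = 0.5 * 8.854e-6 * 34094 * 8281 / 81
F = 15.431 uN


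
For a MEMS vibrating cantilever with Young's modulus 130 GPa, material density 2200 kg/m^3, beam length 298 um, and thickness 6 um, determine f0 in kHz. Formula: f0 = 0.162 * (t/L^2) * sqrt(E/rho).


Step 1: Convert units to SI.
t_SI = 6e-6 m, L_SI = 298e-6 m
Step 2: Calculate sqrt(E/rho).
sqrt(130e9 / 2200) = 7687.06 m/s
Step 3: Compute f0.
f0 = 0.162 * 6e-6 / (298e-6)^2 * 7687.06 = 84138.4 Hz = 84.14 kHz


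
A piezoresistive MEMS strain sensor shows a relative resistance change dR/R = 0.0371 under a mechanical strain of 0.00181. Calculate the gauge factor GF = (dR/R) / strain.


Step 1: Identify values.
dR/R = 0.0371, strain = 0.00181
Step 2: GF = (dR/R) / strain = 0.0371 / 0.00181
GF = 20.5


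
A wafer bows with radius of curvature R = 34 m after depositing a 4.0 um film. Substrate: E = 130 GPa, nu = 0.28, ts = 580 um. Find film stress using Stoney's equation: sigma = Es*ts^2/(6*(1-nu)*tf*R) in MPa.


Step 1: Compute numerator: Es * ts^2 = 130 * 580^2 = 43732000 (GPa*um^2)
Step 2: Compute denominator (R in um): 6*(1-nu)*tf*R = 6*0.72*4.0*34e6 = 587520000.0 (um^2)
Step 3: sigma (GPa) = 43732000 / 587520000.0 = 7.4435e-02 GPa
Step 4: Convert to MPa (x1000): sigma = 74.4 MPa


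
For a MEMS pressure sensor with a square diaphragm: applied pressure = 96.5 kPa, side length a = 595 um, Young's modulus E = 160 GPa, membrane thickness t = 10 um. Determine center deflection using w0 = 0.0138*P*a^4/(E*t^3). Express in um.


Step 1: Convert pressure to compatible units (E is in GPa, so P in GPa).
P = 96.5 kPa = 96.5e-6 GPa
Step 2: Compute numerator: 0.0138 * P * a^4.
a^4 = 595^4 = 125333700625
numerator = 0.0138 * 96.5e-6 * 125333700625 = 1.669069e+05
Step 3: Compute denominator: E * t^3 = 160 * 10^3 = 160000
Step 4: w0 = numerator / denominator = 1.669069e+05 / 160000 = 1.0432 um


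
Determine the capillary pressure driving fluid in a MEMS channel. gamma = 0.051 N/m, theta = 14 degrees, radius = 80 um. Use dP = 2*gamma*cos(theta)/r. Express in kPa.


Step 1: cos(14 deg) = 0.9703
Step 2: Convert r to m: r = 80e-6 m
Step 3: dP = 2 * 0.051 * 0.9703 / 80e-6 = 1237.1 Pa
Step 4: Convert Pa to kPa (divide by 1000).
dP = 1.24 kPa


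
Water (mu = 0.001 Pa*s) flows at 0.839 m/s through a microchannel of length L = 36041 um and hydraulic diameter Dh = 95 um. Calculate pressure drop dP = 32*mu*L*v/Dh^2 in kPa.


Step 1: Convert to SI: L = 36041e-6 m, Dh = 95e-6 m
Step 2: dP = 32 * 0.001 * 36041e-6 * 0.839 / (95e-6)^2
Step 3: dP = 107216.48 Pa
Step 4: Convert to kPa: dP = 107.22 kPa


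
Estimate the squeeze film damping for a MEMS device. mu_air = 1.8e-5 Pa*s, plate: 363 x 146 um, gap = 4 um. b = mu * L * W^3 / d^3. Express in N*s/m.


Step 1: Convert to SI.
L = 363e-6 m, W = 146e-6 m, d = 4e-6 m
Step 2: W^3 = (146e-6)^3 = 3.11e-12 m^3
Step 3: d^3 = (4e-6)^3 = 6.40e-17 m^3
Step 4: b = 1.8e-5 * 363e-6 * 3.11e-12 / 6.40e-17
b = 3.18e-04 N*s/m


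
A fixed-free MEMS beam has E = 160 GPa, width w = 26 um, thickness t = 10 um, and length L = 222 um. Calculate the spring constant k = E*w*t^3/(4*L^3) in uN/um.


Step 1: Convert E to consistent units (1 GPa = 1000 uN/um^2).
E = 160 GPa = 160000 uN/um^2
Step 2: Compute t^3 = 10^3 = 1000
Step 3: Compute L^3 = 222^3 = 10941048
Step 4: k = 160000 * 26 * 1000 / (4 * 10941048)
k = 95.0549 uN/um


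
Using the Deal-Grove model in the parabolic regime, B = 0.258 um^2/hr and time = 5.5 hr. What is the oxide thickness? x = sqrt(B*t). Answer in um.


Step 1: Compute B*t = 0.258 * 5.5 = 1.419
Step 2: x = sqrt(1.419)
x = 1.191 um


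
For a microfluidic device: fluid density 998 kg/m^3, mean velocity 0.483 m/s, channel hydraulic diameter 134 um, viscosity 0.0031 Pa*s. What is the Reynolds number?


Step 1: Convert Dh to meters: Dh = 134e-6 m
Step 2: Re = rho * v * Dh / mu
Re = 998 * 0.483 * 134e-6 / 0.0031
Re = 20.836


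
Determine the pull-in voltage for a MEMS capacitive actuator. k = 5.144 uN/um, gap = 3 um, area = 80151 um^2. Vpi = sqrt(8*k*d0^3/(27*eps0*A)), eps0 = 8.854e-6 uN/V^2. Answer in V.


Step 1: Compute numerator: 8 * k * d0^3 = 8 * 5.144 * 3^3 = 1111.104
Step 2: Compute denominator: 27 * eps0 * A = 27 * 8.854e-6 * 80151 = 19.160738
Step 3: Vpi = sqrt(1111.104 / 19.160738)
Vpi = 7.62 V


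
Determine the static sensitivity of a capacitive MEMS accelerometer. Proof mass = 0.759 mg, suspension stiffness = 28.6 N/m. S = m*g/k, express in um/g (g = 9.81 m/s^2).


Step 1: Convert mass: m = 0.759 mg = 7.59e-07 kg
Step 2: S = m * g / k = 7.59e-07 * 9.81 / 28.6
Step 3: S = 2.60e-07 m/g
Step 4: Convert to um/g: S = 0.26 um/g


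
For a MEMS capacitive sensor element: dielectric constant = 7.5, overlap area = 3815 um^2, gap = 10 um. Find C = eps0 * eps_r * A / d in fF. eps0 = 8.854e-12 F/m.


Step 1: Convert area to m^2: A = 3815e-12 m^2
Step 2: Convert gap to m: d = 10e-6 m
Step 3: C = eps0 * eps_r * A / d
C = 8.854e-12 * 7.5 * 3815e-12 / 10e-6
Step 4: Convert to fF (multiply by 1e15).
C = 25.33 fF


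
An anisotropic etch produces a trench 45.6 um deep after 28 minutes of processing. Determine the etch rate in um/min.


Step 1: Etch rate = depth / time
Step 2: rate = 45.6 / 28
rate = 1.629 um/min


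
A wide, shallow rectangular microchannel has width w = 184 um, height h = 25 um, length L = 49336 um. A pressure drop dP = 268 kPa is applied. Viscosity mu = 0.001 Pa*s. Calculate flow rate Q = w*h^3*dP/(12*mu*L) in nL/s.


Step 1: Convert all dimensions to SI (meters).
w = 184e-6 m, h = 25e-6 m, L = 49336e-6 m, dP = 268e3 Pa
Step 2: Q = w * h^3 * dP / (12 * mu * L)
Q = 184e-6 * (25e-6)^3 * 268e3 / (12 * 0.001 * 49336e-6) = 1.3014499e-09 m^3/s
Step 3: Convert Q from m^3/s to nL/s (1 m^3 = 1e12 nL, so multiply by 1e12).
Q = 1301.45 nL/s


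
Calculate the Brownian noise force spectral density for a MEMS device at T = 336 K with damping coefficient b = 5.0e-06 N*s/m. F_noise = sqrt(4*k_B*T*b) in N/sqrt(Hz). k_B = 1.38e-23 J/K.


Step 1: Compute 4 * k_B * T * b
= 4 * 1.38e-23 * 336 * 5.0e-06
= 9.2736e-26 N^2/Hz
Step 2: F_noise = sqrt(9.2736e-26)
F_noise = 3.05e-13 N/sqrt(Hz)


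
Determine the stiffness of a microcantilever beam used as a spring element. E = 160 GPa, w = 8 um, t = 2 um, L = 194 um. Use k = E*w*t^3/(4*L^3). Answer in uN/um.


Step 1: Convert E to consistent units (1 GPa = 1000 uN/um^2).
E = 160 GPa = 160000 uN/um^2
Step 2: Compute t^3 = 2^3 = 8
Step 3: Compute L^3 = 194^3 = 7301384
Step 4: k = 160000 * 8 * 8 / (4 * 7301384)
k = 0.3506 uN/um


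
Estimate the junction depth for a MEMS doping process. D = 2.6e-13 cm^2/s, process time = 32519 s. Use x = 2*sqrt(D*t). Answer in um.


Step 1: Compute D*t = 2.6e-13 * 32519 = 8.45494e-09 cm^2
Step 2: sqrt(D*t) = 9.19507e-05 cm
Step 3: x = 2 * 9.19507e-05 cm = 1.839014e-04 cm
Step 4: Convert to um (1 cm = 1e4 um): x = 1.839 um


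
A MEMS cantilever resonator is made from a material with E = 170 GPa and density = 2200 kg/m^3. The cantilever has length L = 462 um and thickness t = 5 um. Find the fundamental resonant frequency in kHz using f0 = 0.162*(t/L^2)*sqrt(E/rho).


Step 1: Convert units to SI.
t_SI = 5e-6 m, L_SI = 462e-6 m
Step 2: Calculate sqrt(E/rho).
sqrt(170e9 / 2200) = 8790.49 m/s
Step 3: Compute f0.
f0 = 0.162 * 5e-6 / (462e-6)^2 * 8790.49 = 33359.1 Hz = 33.36 kHz


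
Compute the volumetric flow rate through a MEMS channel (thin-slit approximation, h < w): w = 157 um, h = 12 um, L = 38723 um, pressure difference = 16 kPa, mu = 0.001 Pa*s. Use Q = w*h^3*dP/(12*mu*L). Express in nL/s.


Step 1: Convert all dimensions to SI (meters).
w = 157e-6 m, h = 12e-6 m, L = 38723e-6 m, dP = 16e3 Pa
Step 2: Q = w * h^3 * dP / (12 * mu * L)
Q = 157e-6 * (12e-6)^3 * 16e3 / (12 * 0.001 * 38723e-6) = 9.34142e-12 m^3/s
Step 3: Convert Q from m^3/s to nL/s (1 m^3 = 1e12 nL, so multiply by 1e12).
Q = 9.341 nL/s


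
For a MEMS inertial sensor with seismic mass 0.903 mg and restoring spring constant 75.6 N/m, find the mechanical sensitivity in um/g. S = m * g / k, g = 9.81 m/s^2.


Step 1: Convert mass: m = 0.903 mg = 9.03e-07 kg
Step 2: S = m * g / k = 9.03e-07 * 9.81 / 75.6
Step 3: S = 1.17e-07 m/g
Step 4: Convert to um/g: S = 0.117 um/g


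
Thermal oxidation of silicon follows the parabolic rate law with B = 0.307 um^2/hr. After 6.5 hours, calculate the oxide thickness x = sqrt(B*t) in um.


Step 1: Compute B*t = 0.307 * 6.5 = 1.9955
Step 2: x = sqrt(1.9955)
x = 1.413 um


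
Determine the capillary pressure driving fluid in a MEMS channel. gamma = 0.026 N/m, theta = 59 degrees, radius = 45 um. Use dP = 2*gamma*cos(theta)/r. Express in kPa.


Step 1: cos(59 deg) = 0.515
Step 2: Convert r to m: r = 45e-6 m
Step 3: dP = 2 * 0.026 * 0.515 / 45e-6 = 595.1 Pa
Step 4: Convert Pa to kPa (divide by 1000).
dP = 0.6 kPa


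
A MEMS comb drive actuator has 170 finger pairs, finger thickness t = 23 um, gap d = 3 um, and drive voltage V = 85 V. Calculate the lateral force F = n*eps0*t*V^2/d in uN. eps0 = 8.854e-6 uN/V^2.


Step 1: Parameters: n=170, eps0=8.854e-6 uN/V^2, t=23 um, V=85 V, d=3 um
Step 2: V^2 = 7225
Step 3: F = 170 * 8.854e-6 * 23 * 7225 / 3
F = 83.374 uN


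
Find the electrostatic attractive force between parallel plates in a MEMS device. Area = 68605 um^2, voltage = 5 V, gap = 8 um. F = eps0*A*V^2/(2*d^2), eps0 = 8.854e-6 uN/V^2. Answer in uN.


Step 1: Identify parameters.
eps0 = 8.854e-6 uN/V^2, A = 68605 um^2, V = 5 V, d = 8 um
Step 2: Compute V^2 = 5^2 = 25
Step 3: Compute d^2 = 8^2 = 64
Step 4: F = 0.5 * 8.854e-6 * 68605 * 25 / 64
F = 0.119 uN


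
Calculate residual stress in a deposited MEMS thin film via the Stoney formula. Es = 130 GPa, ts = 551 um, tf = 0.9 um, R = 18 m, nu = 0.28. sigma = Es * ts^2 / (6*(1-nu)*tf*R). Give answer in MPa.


Step 1: Compute numerator: Es * ts^2 = 130 * 551^2 = 39468130 (GPa*um^2)
Step 2: Compute denominator (R in um): 6*(1-nu)*tf*R = 6*0.72*0.9*18e6 = 69984000.0 (um^2)
Step 3: sigma (GPa) = 39468130 / 69984000.0 = 5.63959e-01 GPa
Step 4: Convert to MPa (x1000): sigma = 564.0 MPa


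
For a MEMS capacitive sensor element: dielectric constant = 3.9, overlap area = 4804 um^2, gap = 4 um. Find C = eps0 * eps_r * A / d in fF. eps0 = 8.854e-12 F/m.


Step 1: Convert area to m^2: A = 4804e-12 m^2
Step 2: Convert gap to m: d = 4e-6 m
Step 3: C = eps0 * eps_r * A / d
C = 8.854e-12 * 3.9 * 4804e-12 / 4e-6
Step 4: Convert to fF (multiply by 1e15).
C = 41.47 fF


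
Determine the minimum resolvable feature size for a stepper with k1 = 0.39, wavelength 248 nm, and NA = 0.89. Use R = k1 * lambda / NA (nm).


Step 1: Identify values: k1 = 0.39, lambda = 248 nm, NA = 0.89
Step 2: R = k1 * lambda / NA
R = 0.39 * 248 / 0.89
R = 108.7 nm


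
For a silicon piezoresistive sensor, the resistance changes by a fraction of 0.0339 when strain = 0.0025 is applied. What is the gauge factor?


Step 1: Identify values.
dR/R = 0.0339, strain = 0.0025
Step 2: GF = (dR/R) / strain = 0.0339 / 0.0025
GF = 13.6


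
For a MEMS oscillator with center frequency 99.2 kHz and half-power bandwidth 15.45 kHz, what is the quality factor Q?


Step 1: Q = f0 / bandwidth
Step 2: Q = 99.2 / 15.45
Q = 6.4


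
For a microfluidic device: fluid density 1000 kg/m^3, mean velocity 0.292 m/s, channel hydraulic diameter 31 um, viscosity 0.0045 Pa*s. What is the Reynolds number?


Step 1: Convert Dh to meters: Dh = 31e-6 m
Step 2: Re = rho * v * Dh / mu
Re = 1000 * 0.292 * 31e-6 / 0.0045
Re = 2.012


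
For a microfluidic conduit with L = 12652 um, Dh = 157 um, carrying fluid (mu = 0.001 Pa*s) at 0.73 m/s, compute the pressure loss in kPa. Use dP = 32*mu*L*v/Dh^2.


Step 1: Convert to SI: L = 12652e-6 m, Dh = 157e-6 m
Step 2: dP = 32 * 0.001 * 12652e-6 * 0.73 / (157e-6)^2
Step 3: dP = 11990.37 Pa
Step 4: Convert to kPa: dP = 11.99 kPa


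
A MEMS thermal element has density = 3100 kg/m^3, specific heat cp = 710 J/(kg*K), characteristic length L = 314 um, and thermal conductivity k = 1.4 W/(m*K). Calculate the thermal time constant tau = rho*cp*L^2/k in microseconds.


Step 1: Convert L to m: L = 314e-6 m
Step 2: L^2 = (314e-6)^2 = 9.8596e-08 m^2
Step 3: tau = 3100 * 710 * 9.8596e-08 / 1.4 = 1.5500699714e-01 s
Step 4: Convert to microseconds (multiply by 1e6).
tau = 155006.997 us


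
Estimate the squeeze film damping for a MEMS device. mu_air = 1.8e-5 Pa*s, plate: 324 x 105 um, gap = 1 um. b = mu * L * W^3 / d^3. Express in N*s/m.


Step 1: Convert to SI.
L = 324e-6 m, W = 105e-6 m, d = 1e-6 m
Step 2: W^3 = (105e-6)^3 = 1.16e-12 m^3
Step 3: d^3 = (1e-6)^3 = 1.00e-18 m^3
Step 4: b = 1.8e-5 * 324e-6 * 1.16e-12 / 1.00e-18
b = 6.75e-03 N*s/m


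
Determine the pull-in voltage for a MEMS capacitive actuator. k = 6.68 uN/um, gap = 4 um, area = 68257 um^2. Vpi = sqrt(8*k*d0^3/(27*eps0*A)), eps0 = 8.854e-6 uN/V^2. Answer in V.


Step 1: Compute numerator: 8 * k * d0^3 = 8 * 6.68 * 4^3 = 3420.16
Step 2: Compute denominator: 27 * eps0 * A = 27 * 8.854e-6 * 68257 = 16.317382
Step 3: Vpi = sqrt(3420.16 / 16.317382)
Vpi = 14.48 V


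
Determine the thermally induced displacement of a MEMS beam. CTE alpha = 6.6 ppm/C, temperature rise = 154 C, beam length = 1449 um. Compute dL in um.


Step 1: Convert CTE: alpha = 6.6 ppm/C = 6.6e-6 /C
Step 2: dL = 6.6e-6 * 154 * 1449
dL = 1.4728 um


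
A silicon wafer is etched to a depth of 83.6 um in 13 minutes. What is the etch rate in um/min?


Step 1: Etch rate = depth / time
Step 2: rate = 83.6 / 13
rate = 6.431 um/min


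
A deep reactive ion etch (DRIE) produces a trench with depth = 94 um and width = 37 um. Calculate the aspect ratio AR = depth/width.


Step 1: AR = depth / width
Step 2: AR = 94 / 37
AR = 2.5


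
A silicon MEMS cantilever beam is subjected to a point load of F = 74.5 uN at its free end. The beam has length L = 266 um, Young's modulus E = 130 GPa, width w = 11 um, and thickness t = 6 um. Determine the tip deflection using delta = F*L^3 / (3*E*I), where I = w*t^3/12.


Step 1: Calculate the second moment of area.
I = w * t^3 / 12 = 11 * 6^3 / 12 = 198.0 um^4
Step 2: Convert E to consistent units (1 GPa = 1000 uN/um^2).
E = 130 GPa = 130000 uN/um^2
Step 3: Calculate tip deflection.
delta = F * L^3 / (3 * E * I)
delta = 74.5 * 266^3 / (3 * 130000 * 198.0)
delta = 18.1581 um


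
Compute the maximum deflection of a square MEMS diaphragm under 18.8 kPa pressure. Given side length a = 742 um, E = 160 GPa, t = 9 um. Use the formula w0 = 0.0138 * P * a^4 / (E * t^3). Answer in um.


Step 1: Convert pressure to compatible units (E is in GPa, so P in GPa).
P = 18.8 kPa = 18.8e-6 GPa
Step 2: Compute numerator: 0.0138 * P * a^4.
a^4 = 742^4 = 303120718096
numerator = 0.0138 * 18.8e-6 * 303120718096 = 7.86416e+04
Step 3: Compute denominator: E * t^3 = 160 * 9^3 = 116640
Step 4: w0 = numerator / denominator = 7.86416e+04 / 116640 = 0.6742 um


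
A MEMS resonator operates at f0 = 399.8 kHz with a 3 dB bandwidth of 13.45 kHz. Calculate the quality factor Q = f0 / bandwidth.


Step 1: Q = f0 / bandwidth
Step 2: Q = 399.8 / 13.45
Q = 29.7


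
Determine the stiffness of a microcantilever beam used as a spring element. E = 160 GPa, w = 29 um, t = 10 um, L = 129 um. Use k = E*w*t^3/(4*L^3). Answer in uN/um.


Step 1: Convert E to consistent units (1 GPa = 1000 uN/um^2).
E = 160 GPa = 160000 uN/um^2
Step 2: Compute t^3 = 10^3 = 1000
Step 3: Compute L^3 = 129^3 = 2146689
Step 4: k = 160000 * 29 * 1000 / (4 * 2146689)
k = 540.367 uN/um


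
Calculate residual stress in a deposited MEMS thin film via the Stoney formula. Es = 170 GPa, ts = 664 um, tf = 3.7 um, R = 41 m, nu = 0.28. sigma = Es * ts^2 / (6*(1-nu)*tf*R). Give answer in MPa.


Step 1: Compute numerator: Es * ts^2 = 170 * 664^2 = 74952320 (GPa*um^2)
Step 2: Compute denominator (R in um): 6*(1-nu)*tf*R = 6*0.72*3.7*41e6 = 655344000.0 (um^2)
Step 3: sigma (GPa) = 74952320 / 655344000.0 = 1.14371e-01 GPa
Step 4: Convert to MPa (x1000): sigma = 114.4 MPa


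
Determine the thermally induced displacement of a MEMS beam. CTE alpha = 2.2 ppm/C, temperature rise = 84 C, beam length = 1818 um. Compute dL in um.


Step 1: Convert CTE: alpha = 2.2 ppm/C = 2.2e-6 /C
Step 2: dL = 2.2e-6 * 84 * 1818
dL = 0.336 um


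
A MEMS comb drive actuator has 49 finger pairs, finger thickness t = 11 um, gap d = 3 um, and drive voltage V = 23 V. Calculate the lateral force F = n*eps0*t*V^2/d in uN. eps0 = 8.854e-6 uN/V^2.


Step 1: Parameters: n=49, eps0=8.854e-6 uN/V^2, t=11 um, V=23 V, d=3 um
Step 2: V^2 = 529
Step 3: F = 49 * 8.854e-6 * 11 * 529 / 3
F = 0.842 uN
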